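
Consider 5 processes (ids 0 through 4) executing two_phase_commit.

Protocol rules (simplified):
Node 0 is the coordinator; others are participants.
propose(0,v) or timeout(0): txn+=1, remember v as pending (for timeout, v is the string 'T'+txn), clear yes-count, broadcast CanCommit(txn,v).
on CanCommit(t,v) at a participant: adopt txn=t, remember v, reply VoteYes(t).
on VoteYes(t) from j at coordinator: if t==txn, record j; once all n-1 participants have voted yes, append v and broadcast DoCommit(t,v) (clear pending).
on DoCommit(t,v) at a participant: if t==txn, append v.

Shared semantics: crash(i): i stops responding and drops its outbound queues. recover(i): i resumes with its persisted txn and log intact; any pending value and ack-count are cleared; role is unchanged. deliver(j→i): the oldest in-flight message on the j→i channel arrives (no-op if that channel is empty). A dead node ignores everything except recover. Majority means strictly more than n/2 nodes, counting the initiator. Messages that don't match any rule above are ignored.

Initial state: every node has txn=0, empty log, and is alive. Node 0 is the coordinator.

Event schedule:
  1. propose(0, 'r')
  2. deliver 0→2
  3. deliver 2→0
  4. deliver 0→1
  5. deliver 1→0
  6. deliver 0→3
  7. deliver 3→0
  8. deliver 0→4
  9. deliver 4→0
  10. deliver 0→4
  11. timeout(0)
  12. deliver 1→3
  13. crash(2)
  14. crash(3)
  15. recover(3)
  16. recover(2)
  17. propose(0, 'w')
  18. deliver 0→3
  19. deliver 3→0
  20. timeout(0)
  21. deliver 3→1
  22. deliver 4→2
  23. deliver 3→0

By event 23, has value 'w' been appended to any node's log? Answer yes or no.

no

1. propose(0,'r'):  <0:coor t1 ->
2. deliver 0→2:  <2:part t1 ->
3. deliver 2→0:  nop
4. deliver 0→1:  <1:part t1 ->
5. deliver 1→0:  nop
6. deliver 0→3:  <3:part t1 ->
7. deliver 3→0:  nop
8. deliver 0→4:  <4:part t1 ->
9. deliver 4→0:  <0:coor t1 r>
10. deliver 0→4:  <4:part t1 r>
11. timeout(0):  <0:coor t2 r>
12. deliver 1→3:  nop
13. crash(2):  <2:✗part t1 ->
14. crash(3):  <3:✗part t1 ->
15. recover(3):  <3:part t1 ->
16. recover(2):  <2:part t1 ->
17. propose(0,'w'):  <0:coor t3 r>
18. deliver 0→3:  <3:part t1 r>
19. deliver 3→0:  nop
20. timeout(0):  <0:coor t4 r>
21. deliver 3→1:  nop
22. deliver 4→2:  nop
23. deliver 3→0:  nop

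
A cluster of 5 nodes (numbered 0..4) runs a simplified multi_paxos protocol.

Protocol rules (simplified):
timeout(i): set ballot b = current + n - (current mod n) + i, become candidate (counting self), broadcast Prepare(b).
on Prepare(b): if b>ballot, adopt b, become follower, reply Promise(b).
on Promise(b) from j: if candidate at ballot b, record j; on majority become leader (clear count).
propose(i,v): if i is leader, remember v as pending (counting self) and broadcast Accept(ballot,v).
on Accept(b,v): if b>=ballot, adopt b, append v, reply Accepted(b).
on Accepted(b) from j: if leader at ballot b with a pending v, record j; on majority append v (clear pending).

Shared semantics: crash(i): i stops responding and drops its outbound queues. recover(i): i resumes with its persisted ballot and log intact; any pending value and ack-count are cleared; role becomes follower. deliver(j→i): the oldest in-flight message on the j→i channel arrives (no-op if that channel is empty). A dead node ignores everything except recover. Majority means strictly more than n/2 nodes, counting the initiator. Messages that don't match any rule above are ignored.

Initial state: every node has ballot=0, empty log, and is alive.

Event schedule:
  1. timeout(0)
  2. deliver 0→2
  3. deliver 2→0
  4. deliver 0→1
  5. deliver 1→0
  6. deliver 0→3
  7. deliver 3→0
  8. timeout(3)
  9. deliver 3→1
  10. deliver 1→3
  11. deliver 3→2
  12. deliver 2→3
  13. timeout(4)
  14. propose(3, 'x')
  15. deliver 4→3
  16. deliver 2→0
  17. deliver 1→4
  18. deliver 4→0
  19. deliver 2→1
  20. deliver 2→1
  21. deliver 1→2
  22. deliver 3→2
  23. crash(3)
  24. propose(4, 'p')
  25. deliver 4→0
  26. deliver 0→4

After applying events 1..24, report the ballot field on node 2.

step 1 timeout(0): 0={cand,b=5,log=-}
step 2 deliver 0→2: 2={foll,b=5,log=-}
step 3 deliver 2→0: —
step 4 deliver 0→1: 1={foll,b=5,log=-}
step 5 deliver 1→0: 0={lead,b=5,log=-}
step 6 deliver 0→3: 3={foll,b=5,log=-}
step 7 deliver 3→0: —
step 8 timeout(3): 3={cand,b=13,log=-}
step 9 deliver 3→1: 1={foll,b=13,log=-}
step 10 deliver 1→3: —
step 11 deliver 3→2: 2={foll,b=13,log=-}
step 12 deliver 2→3: 3={lead,b=13,log=-}
step 13 timeout(4): 4={cand,b=9,log=-}
step 14 propose(3,'x'): —
step 15 deliver 4→3: —
step 16 deliver 2→0: —
step 17 deliver 1→4: —
step 18 deliver 4→0: 0={foll,b=9,log=-}
step 19 deliver 2→1: —
step 20 deliver 2→1: —
step 21 deliver 1→2: —
step 22 deliver 3→2: 2={foll,b=13,log=x}
step 23 crash(3): 3={✗lead,b=13,log=-}
step 24 propose(4,'p'): —

13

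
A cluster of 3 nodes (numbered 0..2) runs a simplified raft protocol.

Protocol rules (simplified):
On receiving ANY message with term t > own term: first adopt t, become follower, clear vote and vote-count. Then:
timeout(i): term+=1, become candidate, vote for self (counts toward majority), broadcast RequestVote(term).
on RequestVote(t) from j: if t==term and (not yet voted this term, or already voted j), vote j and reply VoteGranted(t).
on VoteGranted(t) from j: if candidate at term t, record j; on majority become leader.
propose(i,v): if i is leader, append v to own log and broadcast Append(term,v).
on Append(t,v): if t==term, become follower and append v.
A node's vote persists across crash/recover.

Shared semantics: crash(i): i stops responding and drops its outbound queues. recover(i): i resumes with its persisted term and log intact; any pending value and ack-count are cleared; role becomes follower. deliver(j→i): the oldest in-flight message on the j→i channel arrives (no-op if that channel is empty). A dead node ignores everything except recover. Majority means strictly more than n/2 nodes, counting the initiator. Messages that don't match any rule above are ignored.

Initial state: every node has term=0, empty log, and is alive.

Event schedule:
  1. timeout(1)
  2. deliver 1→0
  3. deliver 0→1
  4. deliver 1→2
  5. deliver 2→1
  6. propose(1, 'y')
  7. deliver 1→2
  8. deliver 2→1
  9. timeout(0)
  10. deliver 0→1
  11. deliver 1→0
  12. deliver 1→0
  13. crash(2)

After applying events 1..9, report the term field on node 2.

1

step 1 timeout(1): 1={cand,t=1,log=-}
step 2 deliver 1→0: 0={foll,t=1,log=-}
step 3 deliver 0→1: 1={lead,t=1,log=-}
step 4 deliver 1→2: 2={foll,t=1,log=-}
step 5 deliver 2→1: —
step 6 propose(1,'y'): 1={lead,t=1,log=y}
step 7 deliver 1→2: 2={foll,t=1,log=y}
step 8 deliver 2→1: —
step 9 timeout(0): 0={cand,t=2,log=-}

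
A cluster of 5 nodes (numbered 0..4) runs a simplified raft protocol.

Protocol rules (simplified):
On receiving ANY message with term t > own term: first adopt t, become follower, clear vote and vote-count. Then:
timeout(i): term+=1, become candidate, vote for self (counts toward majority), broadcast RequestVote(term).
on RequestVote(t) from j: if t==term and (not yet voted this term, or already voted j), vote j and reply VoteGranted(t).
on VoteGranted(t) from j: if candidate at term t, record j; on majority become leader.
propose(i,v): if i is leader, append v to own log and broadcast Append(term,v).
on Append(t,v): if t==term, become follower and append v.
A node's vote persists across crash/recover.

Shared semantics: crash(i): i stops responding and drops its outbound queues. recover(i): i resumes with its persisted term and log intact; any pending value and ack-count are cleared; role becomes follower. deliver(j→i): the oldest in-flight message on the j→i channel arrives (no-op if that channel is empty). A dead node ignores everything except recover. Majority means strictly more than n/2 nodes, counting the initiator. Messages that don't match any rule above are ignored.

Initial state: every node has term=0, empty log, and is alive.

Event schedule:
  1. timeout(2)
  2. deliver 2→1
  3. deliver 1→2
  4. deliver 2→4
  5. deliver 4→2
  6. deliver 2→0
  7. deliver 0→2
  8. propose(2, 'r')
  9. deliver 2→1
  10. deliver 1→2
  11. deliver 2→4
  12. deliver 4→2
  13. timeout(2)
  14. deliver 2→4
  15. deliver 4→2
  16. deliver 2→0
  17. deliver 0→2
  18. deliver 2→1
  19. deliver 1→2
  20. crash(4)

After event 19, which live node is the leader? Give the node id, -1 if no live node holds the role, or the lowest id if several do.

2

1. timeout(2):  <2:cand t1 ->
2. deliver 2→1:  <1:foll t1 ->
3. deliver 1→2:  nop
4. deliver 2→4:  <4:foll t1 ->
5. deliver 4→2:  <2:lead t1 ->
6. deliver 2→0:  <0:foll t1 ->
7. deliver 0→2:  nop
8. propose(2,'r'):  <2:lead t1 r>
9. deliver 2→1:  <1:foll t1 r>
10. deliver 1→2:  nop
11. deliver 2→4:  <4:foll t1 r>
12. deliver 4→2:  nop
13. timeout(2):  <2:cand t2 r>
14. deliver 2→4:  <4:foll t2 r>
15. deliver 4→2:  nop
16. deliver 2→0:  <0:foll t1 r>
17. deliver 0→2:  nop
18. deliver 2→1:  <1:foll t2 r>
19. deliver 1→2:  <2:lead t2 r>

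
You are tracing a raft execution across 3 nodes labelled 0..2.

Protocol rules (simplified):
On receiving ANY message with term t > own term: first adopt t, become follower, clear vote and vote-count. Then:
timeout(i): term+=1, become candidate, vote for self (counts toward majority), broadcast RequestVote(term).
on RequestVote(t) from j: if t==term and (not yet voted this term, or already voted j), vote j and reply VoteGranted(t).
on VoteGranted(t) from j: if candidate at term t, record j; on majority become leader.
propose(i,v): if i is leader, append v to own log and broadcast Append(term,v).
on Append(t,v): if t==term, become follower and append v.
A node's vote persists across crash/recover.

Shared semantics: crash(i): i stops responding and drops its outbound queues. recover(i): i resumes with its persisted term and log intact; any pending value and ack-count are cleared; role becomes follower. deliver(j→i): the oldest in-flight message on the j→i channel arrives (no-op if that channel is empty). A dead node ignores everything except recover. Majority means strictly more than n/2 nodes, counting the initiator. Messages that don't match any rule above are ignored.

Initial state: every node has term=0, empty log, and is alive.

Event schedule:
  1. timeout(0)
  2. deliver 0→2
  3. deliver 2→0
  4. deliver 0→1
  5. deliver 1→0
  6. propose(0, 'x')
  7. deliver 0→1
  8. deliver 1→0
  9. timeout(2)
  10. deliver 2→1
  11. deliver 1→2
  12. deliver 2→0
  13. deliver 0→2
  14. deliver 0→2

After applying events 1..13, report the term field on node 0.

after 1 — timeout(0): n0:cand/t1/[-]
after 2 — deliver 0→2: n2:foll/t1/[-]
after 3 — deliver 2→0: n0:lead/t1/[-]
after 4 — deliver 0→1: n1:foll/t1/[-]
after 5 — deliver 1→0: ·
after 6 — propose(0,'x'): n0:lead/t1/[x]
after 7 — deliver 0→1: n1:foll/t1/[x]
after 8 — deliver 1→0: ·
after 9 — timeout(2): n2:cand/t2/[-]
after 10 — deliver 2→1: n1:foll/t2/[x]
after 11 — deliver 1→2: n2:lead/t2/[-]
after 12 — deliver 2→0: n0:foll/t2/[x]
after 13 — deliver 0→2: ·

2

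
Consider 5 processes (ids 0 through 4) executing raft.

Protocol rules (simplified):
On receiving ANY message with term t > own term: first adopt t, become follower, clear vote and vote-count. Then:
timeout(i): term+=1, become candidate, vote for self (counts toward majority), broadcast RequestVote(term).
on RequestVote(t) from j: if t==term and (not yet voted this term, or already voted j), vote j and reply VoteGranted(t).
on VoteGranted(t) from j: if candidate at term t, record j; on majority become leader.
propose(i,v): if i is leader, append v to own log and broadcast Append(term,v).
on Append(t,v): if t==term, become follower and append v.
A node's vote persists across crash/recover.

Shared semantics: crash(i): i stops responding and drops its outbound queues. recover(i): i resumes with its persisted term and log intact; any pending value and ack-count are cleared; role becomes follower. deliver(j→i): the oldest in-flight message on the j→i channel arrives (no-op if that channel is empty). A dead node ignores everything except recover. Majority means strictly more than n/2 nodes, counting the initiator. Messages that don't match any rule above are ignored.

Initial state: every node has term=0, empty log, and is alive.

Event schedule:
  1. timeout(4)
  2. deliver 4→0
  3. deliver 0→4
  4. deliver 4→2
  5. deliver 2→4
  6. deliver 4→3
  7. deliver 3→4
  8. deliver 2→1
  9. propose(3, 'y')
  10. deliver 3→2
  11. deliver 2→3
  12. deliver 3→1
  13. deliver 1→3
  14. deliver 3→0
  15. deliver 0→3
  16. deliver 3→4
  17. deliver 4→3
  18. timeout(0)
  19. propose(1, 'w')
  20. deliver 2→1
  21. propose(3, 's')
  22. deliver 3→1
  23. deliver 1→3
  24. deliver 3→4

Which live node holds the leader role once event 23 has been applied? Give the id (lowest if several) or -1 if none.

4

[1] timeout(4) → N4(cand t1 [-])
[2] deliver 4→0 → N0(foll t1 [-])
[3] deliver 0→4 → ∅
[4] deliver 4→2 → N2(foll t1 [-])
[5] deliver 2→4 → N4(lead t1 [-])
[6] deliver 4→3 → N3(foll t1 [-])
[7] deliver 3→4 → ∅
[8] deliver 2→1 → ∅
[9] propose(3,'y') → ∅
[10] deliver 3→2 → ∅
[11] deliver 2→3 → ∅
[12] deliver 3→1 → ∅
[13] deliver 1→3 → ∅
[14] deliver 3→0 → ∅
[15] deliver 0→3 → ∅
[16] deliver 3→4 → ∅
[17] deliver 4→3 → ∅
[18] timeout(0) → N0(cand t2 [-])
[19] propose(1,'w') → ∅
[20] deliver 2→1 → ∅
[21] propose(3,'s') → ∅
[22] deliver 3→1 → ∅
[23] deliver 1→3 → ∅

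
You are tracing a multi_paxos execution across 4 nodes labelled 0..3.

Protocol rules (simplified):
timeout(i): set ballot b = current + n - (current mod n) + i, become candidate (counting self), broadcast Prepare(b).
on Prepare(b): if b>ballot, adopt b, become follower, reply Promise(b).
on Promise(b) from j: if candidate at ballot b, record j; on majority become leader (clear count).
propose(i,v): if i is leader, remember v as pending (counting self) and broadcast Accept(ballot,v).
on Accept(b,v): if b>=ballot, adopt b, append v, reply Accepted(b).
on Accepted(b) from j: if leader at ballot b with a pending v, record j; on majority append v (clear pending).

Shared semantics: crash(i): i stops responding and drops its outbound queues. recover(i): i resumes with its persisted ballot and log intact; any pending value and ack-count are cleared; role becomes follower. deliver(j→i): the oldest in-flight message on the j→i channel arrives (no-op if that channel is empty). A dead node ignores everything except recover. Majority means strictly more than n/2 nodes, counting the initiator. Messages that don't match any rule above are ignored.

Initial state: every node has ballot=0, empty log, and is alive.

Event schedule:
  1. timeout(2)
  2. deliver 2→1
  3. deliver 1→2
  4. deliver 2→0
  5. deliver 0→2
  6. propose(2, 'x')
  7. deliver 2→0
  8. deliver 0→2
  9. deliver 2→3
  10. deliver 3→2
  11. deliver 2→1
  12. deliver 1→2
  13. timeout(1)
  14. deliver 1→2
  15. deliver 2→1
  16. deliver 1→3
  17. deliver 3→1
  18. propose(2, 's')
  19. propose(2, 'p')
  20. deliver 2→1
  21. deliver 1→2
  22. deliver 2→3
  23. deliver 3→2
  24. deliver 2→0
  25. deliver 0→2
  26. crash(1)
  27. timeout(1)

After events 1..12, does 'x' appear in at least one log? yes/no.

step 1 timeout(2): 2={cand,b=6,log=-}
step 2 deliver 2→1: 1={foll,b=6,log=-}
step 3 deliver 1→2: —
step 4 deliver 2→0: 0={foll,b=6,log=-}
step 5 deliver 0→2: 2={lead,b=6,log=-}
step 6 propose(2,'x'): —
step 7 deliver 2→0: 0={foll,b=6,log=x}
step 8 deliver 0→2: —
step 9 deliver 2→3: 3={foll,b=6,log=-}
step 10 deliver 3→2: —
step 11 deliver 2→1: 1={foll,b=6,log=x}
step 12 deliver 1→2: 2={lead,b=6,log=x}

yes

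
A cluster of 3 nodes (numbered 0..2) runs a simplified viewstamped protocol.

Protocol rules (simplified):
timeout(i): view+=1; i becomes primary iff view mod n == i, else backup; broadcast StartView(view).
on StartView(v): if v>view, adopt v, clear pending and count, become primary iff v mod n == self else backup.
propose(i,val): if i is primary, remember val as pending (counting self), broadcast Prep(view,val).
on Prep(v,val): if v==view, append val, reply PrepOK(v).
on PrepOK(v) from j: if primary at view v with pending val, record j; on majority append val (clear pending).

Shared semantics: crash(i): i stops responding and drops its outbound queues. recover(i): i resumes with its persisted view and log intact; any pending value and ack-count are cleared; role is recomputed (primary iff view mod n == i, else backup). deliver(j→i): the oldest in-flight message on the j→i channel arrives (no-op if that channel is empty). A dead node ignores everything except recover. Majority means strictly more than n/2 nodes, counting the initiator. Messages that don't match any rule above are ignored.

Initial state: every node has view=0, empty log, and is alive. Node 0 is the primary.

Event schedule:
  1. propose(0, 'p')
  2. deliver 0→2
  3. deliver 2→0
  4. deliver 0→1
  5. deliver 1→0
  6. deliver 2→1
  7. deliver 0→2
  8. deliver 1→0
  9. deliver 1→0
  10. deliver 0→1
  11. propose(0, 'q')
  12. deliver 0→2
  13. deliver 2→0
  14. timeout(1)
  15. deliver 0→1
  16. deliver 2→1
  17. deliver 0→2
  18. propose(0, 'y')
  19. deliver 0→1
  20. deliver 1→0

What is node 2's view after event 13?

after 1 — propose(0,'p'): ·
after 2 — deliver 0→2: n2:back/v0/[p]
after 3 — deliver 2→0: n0:prim/v0/[p]
after 4 — deliver 0→1: n1:back/v0/[p]
after 5 — deliver 1→0: ·
after 6 — deliver 2→1: ·
after 7 — deliver 0→2: ·
after 8 — deliver 1→0: ·
after 9 — deliver 1→0: ·
after 10 — deliver 0→1: ·
after 11 — propose(0,'q'): ·
after 12 — deliver 0→2: n2:back/v0/[p,q]
after 13 — deliver 2→0: n0:prim/v0/[p,q]

0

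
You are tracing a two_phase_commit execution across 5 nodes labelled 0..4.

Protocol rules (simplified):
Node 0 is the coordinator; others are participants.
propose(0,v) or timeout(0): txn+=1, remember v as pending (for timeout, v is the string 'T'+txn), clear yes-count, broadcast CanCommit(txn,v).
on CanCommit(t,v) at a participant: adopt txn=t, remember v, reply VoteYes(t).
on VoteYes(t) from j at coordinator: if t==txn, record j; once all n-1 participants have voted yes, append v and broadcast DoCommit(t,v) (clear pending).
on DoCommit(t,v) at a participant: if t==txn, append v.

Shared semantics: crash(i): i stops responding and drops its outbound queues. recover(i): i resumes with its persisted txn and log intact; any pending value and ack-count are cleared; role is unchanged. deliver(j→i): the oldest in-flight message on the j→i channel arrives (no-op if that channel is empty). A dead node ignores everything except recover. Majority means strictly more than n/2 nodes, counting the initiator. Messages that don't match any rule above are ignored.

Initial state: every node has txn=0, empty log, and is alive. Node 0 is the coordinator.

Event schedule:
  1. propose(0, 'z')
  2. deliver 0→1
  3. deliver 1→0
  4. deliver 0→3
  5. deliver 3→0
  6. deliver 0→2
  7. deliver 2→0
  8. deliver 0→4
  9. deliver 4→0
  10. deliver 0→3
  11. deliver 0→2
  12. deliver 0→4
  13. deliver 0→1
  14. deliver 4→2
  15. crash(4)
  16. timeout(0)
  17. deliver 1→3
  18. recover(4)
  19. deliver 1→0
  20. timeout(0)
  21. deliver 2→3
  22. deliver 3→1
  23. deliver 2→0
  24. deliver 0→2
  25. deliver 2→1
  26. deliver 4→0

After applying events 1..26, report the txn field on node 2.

step 1 propose(0,'z'): 0={coor,t=1,log=-}
step 2 deliver 0→1: 1={part,t=1,log=-}
step 3 deliver 1→0: —
step 4 deliver 0→3: 3={part,t=1,log=-}
step 5 deliver 3→0: —
step 6 deliver 0→2: 2={part,t=1,log=-}
step 7 deliver 2→0: —
step 8 deliver 0→4: 4={part,t=1,log=-}
step 9 deliver 4→0: 0={coor,t=1,log=z}
step 10 deliver 0→3: 3={part,t=1,log=z}
step 11 deliver 0→2: 2={part,t=1,log=z}
step 12 deliver 0→4: 4={part,t=1,log=z}
step 13 deliver 0→1: 1={part,t=1,log=z}
step 14 deliver 4→2: —
step 15 crash(4): 4={✗part,t=1,log=z}
step 16 timeout(0): 0={coor,t=2,log=z}
step 17 deliver 1→3: —
step 18 recover(4): 4={part,t=1,log=z}
step 19 deliver 1→0: —
step 20 timeout(0): 0={coor,t=3,log=z}
step 21 deliver 2→3: —
step 22 deliver 3→1: —
step 23 deliver 2→0: —
step 24 deliver 0→2: 2={part,t=2,log=z}
step 25 deliver 2→1: —
step 26 deliver 4→0: —

2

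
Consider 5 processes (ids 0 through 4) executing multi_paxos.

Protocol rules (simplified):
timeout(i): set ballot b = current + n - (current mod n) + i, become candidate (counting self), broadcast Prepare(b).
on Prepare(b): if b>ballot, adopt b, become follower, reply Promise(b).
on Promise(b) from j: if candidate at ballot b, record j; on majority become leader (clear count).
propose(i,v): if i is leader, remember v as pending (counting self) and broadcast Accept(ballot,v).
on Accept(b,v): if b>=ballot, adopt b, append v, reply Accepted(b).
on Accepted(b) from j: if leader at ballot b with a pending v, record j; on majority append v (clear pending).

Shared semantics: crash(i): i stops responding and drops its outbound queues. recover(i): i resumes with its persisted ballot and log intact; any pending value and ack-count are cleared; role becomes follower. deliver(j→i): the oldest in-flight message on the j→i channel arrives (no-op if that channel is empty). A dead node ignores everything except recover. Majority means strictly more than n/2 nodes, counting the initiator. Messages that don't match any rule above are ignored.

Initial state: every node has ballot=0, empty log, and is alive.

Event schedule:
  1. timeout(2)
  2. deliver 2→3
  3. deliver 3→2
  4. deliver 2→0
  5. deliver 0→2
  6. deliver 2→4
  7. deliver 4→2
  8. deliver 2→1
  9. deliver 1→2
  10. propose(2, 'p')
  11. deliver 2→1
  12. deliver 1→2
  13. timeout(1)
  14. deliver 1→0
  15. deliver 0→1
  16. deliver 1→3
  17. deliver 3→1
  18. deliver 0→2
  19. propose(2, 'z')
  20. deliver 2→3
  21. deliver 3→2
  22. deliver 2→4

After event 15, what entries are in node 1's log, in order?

e1 timeout(2): 2[cand,b=7,-]
e2 deliver 2→3: 3[foll,b=7,-]
e3 deliver 3→2: ·
e4 deliver 2→0: 0[foll,b=7,-]
e5 deliver 0→2: 2[lead,b=7,-]
e6 deliver 2→4: 4[foll,b=7,-]
e7 deliver 4→2: ·
e8 deliver 2→1: 1[foll,b=7,-]
e9 deliver 1→2: ·
e10 propose(2,'p'): ·
e11 deliver 2→1: 1[foll,b=7,p]
e12 deliver 1→2: ·
e13 timeout(1): 1[cand,b=11,p]
e14 deliver 1→0: 0[foll,b=11,-]
e15 deliver 0→1: ·

p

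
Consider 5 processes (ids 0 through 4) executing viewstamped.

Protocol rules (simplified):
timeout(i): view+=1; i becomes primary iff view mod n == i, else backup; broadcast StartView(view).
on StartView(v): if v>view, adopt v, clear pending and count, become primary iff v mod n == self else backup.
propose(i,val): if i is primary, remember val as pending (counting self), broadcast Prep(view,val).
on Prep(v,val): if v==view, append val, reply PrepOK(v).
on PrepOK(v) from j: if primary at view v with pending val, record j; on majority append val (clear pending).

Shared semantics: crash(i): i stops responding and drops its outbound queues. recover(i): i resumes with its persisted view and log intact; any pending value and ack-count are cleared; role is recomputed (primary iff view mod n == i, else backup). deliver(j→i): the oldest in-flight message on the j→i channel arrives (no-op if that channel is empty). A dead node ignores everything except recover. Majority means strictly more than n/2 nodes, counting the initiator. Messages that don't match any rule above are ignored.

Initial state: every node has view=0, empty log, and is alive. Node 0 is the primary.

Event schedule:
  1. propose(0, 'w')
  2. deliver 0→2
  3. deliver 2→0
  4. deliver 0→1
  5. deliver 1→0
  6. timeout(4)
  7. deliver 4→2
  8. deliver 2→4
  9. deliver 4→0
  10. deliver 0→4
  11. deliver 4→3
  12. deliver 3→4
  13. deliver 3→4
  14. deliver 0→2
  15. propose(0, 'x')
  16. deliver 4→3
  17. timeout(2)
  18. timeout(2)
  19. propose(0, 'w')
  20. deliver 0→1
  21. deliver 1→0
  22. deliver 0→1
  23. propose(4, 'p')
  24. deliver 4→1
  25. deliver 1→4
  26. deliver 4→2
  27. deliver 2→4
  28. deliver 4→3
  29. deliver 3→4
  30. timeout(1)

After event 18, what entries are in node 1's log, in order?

step 1 propose(0,'w'): —
step 2 deliver 0→2: 2={back,v=0,log=w}
step 3 deliver 2→0: —
step 4 deliver 0→1: 1={back,v=0,log=w}
step 5 deliver 1→0: 0={prim,v=0,log=w}
step 6 timeout(4): 4={back,v=1,log=-}
step 7 deliver 4→2: 2={back,v=1,log=w}
step 8 deliver 2→4: —
step 9 deliver 4→0: 0={back,v=1,log=w}
step 10 deliver 0→4: —
step 11 deliver 4→3: 3={back,v=1,log=-}
step 12 deliver 3→4: —
step 13 deliver 3→4: —
step 14 deliver 0→2: —
step 15 propose(0,'x'): —
step 16 deliver 4→3: —
step 17 timeout(2): 2={prim,v=2,log=w}
step 18 timeout(2): 2={back,v=3,log=w}

w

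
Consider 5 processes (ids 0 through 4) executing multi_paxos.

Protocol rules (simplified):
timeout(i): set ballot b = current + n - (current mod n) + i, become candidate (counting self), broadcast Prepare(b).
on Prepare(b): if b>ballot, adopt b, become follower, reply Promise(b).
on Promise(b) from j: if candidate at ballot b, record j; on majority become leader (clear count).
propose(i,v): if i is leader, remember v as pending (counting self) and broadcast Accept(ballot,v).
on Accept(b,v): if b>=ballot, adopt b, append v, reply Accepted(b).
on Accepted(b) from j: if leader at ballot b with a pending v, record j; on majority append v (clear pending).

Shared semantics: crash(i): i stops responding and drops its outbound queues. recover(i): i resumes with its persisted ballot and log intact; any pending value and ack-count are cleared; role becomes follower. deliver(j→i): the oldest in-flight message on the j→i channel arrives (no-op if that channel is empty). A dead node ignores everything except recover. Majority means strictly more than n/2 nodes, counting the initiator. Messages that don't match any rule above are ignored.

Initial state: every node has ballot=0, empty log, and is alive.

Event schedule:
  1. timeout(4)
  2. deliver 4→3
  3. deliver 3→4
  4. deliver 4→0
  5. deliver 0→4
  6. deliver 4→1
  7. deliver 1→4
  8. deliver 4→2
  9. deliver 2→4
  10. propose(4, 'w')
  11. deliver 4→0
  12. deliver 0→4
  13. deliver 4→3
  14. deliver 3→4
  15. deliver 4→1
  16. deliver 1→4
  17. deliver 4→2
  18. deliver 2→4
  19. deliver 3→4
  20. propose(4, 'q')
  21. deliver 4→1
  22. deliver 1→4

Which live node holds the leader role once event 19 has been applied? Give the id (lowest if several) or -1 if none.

4

step 1 timeout(4): 4={cand,b=9,log=-}
step 2 deliver 4→3: 3={foll,b=9,log=-}
step 3 deliver 3→4: —
step 4 deliver 4→0: 0={foll,b=9,log=-}
step 5 deliver 0→4: 4={lead,b=9,log=-}
step 6 deliver 4→1: 1={foll,b=9,log=-}
step 7 deliver 1→4: —
step 8 deliver 4→2: 2={foll,b=9,log=-}
step 9 deliver 2→4: —
step 10 propose(4,'w'): —
step 11 deliver 4→0: 0={foll,b=9,log=w}
step 12 deliver 0→4: —
step 13 deliver 4→3: 3={foll,b=9,log=w}
step 14 deliver 3→4: 4={lead,b=9,log=w}
step 15 deliver 4→1: 1={foll,b=9,log=w}
step 16 deliver 1→4: —
step 17 deliver 4→2: 2={foll,b=9,log=w}
step 18 deliver 2→4: —
step 19 deliver 3→4: —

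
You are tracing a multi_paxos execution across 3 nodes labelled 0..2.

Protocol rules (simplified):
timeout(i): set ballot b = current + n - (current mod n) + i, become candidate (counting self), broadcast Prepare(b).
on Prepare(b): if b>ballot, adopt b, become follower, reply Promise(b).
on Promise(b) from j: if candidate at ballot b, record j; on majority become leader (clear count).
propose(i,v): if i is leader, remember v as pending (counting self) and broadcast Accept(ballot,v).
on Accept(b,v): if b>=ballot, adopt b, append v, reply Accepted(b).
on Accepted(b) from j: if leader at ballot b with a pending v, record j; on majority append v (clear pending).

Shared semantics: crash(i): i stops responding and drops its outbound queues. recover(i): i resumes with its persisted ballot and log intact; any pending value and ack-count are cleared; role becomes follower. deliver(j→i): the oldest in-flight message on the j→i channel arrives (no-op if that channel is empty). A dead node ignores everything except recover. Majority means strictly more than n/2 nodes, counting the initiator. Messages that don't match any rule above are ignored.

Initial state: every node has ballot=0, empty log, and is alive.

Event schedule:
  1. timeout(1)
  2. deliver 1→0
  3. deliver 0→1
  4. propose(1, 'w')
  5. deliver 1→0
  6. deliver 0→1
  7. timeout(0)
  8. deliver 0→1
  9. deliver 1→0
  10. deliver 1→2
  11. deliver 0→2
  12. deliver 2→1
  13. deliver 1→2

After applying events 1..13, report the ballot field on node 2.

step 1 timeout(1): 1={cand,b=4,log=-}
step 2 deliver 1→0: 0={foll,b=4,log=-}
step 3 deliver 0→1: 1={lead,b=4,log=-}
step 4 propose(1,'w'): —
step 5 deliver 1→0: 0={foll,b=4,log=w}
step 6 deliver 0→1: 1={lead,b=4,log=w}
step 7 timeout(0): 0={cand,b=6,log=w}
step 8 deliver 0→1: 1={foll,b=6,log=w}
step 9 deliver 1→0: 0={lead,b=6,log=w}
step 10 deliver 1→2: 2={foll,b=4,log=-}
step 11 deliver 0→2: 2={foll,b=6,log=-}
step 12 deliver 2→1: —
step 13 deliver 1→2: —

6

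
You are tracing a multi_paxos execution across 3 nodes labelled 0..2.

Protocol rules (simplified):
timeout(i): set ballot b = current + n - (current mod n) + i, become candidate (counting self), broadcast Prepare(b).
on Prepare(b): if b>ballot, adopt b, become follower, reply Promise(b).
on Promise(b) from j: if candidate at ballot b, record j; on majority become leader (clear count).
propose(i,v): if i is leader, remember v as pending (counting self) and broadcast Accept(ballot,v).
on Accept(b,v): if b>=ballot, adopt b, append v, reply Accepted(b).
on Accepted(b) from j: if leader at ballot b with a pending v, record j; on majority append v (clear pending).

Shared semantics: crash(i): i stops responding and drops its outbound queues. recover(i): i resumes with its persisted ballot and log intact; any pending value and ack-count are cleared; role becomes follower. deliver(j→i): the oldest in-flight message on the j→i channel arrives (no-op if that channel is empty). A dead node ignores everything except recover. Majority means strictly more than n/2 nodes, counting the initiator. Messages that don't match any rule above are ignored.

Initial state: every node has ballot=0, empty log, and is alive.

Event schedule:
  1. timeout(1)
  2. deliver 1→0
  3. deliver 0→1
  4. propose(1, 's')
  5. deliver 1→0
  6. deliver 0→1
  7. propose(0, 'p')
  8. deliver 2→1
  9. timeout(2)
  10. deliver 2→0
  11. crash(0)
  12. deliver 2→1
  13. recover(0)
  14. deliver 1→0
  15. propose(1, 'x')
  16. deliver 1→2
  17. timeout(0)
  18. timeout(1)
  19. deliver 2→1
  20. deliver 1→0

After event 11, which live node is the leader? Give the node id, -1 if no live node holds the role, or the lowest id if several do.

1

step 1 timeout(1): 1={cand,b=4,log=-}
step 2 deliver 1→0: 0={foll,b=4,log=-}
step 3 deliver 0→1: 1={lead,b=4,log=-}
step 4 propose(1,'s'): —
step 5 deliver 1→0: 0={foll,b=4,log=s}
step 6 deliver 0→1: 1={lead,b=4,log=s}
step 7 propose(0,'p'): —
step 8 deliver 2→1: —
step 9 timeout(2): 2={cand,b=5,log=-}
step 10 deliver 2→0: 0={foll,b=5,log=s}
step 11 crash(0): 0={✗foll,b=5,log=s}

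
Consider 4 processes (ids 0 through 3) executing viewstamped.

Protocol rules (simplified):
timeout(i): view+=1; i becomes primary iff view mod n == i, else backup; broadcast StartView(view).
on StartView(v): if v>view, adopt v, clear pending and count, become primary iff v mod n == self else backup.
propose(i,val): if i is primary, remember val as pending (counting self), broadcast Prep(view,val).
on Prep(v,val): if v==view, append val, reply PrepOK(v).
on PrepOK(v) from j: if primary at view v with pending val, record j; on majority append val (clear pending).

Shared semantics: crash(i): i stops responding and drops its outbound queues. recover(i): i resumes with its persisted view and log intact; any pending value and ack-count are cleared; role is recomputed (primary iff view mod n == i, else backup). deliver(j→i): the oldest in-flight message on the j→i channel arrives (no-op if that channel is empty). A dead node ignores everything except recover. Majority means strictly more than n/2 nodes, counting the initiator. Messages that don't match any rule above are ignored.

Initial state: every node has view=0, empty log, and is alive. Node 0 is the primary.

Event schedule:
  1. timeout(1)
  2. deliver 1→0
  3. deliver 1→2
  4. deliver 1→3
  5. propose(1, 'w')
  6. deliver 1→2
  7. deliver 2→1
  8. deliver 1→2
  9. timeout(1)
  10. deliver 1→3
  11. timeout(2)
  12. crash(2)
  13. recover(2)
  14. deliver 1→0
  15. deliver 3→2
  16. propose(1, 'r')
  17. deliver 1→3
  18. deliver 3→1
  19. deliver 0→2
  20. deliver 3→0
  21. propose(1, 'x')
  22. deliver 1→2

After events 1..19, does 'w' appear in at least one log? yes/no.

yes

[1] timeout(1) → N1(prim v1 [-])
[2] deliver 1→0 → N0(back v1 [-])
[3] deliver 1→2 → N2(back v1 [-])
[4] deliver 1→3 → N3(back v1 [-])
[5] propose(1,'w') → ∅
[6] deliver 1→2 → N2(back v1 [w])
[7] deliver 2→1 → ∅
[8] deliver 1→2 → ∅
[9] timeout(1) → N1(back v2 [-])
[10] deliver 1→3 → N3(back v1 [w])
[11] timeout(2) → N2(prim v2 [w])
[12] crash(2) → N2(✗prim v2 [w])
[13] recover(2) → N2(prim v2 [w])
[14] deliver 1→0 → N0(back v1 [w])
[15] deliver 3→2 → ∅
[16] propose(1,'r') → ∅
[17] deliver 1→3 → N3(back v2 [w])
[18] deliver 3→1 → ∅
[19] deliver 0→2 → ∅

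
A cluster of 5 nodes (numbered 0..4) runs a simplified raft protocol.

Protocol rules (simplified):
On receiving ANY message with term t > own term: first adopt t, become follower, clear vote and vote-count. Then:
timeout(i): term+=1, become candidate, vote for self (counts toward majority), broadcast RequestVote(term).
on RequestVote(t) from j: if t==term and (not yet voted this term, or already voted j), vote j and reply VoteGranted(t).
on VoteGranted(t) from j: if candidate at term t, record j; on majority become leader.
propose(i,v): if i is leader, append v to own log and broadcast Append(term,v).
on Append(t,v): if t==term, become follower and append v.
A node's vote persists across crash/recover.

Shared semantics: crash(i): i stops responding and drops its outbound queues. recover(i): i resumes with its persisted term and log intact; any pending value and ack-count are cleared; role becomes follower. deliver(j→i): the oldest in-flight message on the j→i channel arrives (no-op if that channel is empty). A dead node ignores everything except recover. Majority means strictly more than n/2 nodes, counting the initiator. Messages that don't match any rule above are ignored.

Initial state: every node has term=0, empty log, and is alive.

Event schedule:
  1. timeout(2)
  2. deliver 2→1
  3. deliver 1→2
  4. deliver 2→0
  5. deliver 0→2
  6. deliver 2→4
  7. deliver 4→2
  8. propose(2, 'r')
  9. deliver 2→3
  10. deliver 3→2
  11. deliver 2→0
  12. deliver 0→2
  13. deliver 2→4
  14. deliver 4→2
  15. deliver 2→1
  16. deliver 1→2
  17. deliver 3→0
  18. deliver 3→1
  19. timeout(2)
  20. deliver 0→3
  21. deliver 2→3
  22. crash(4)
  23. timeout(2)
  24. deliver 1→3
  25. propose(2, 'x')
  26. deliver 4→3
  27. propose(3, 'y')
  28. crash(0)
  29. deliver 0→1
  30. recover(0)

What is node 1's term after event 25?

1

e1 timeout(2): 2[cand,t=1,-]
e2 deliver 2→1: 1[foll,t=1,-]
e3 deliver 1→2: ·
e4 deliver 2→0: 0[foll,t=1,-]
e5 deliver 0→2: 2[lead,t=1,-]
e6 deliver 2→4: 4[foll,t=1,-]
e7 deliver 4→2: ·
e8 propose(2,'r'): 2[lead,t=1,r]
e9 deliver 2→3: 3[foll,t=1,-]
e10 deliver 3→2: ·
e11 deliver 2→0: 0[foll,t=1,r]
e12 deliver 0→2: ·
e13 deliver 2→4: 4[foll,t=1,r]
e14 deliver 4→2: ·
e15 deliver 2→1: 1[foll,t=1,r]
e16 deliver 1→2: ·
e17 deliver 3→0: ·
e18 deliver 3→1: ·
e19 timeout(2): 2[cand,t=2,r]
e20 deliver 0→3: ·
e21 deliver 2→3: 3[foll,t=1,r]
e22 crash(4): 4[✗foll,t=1,r]
e23 timeout(2): 2[cand,t=3,r]
e24 deliver 1→3: ·
e25 propose(2,'x'): ·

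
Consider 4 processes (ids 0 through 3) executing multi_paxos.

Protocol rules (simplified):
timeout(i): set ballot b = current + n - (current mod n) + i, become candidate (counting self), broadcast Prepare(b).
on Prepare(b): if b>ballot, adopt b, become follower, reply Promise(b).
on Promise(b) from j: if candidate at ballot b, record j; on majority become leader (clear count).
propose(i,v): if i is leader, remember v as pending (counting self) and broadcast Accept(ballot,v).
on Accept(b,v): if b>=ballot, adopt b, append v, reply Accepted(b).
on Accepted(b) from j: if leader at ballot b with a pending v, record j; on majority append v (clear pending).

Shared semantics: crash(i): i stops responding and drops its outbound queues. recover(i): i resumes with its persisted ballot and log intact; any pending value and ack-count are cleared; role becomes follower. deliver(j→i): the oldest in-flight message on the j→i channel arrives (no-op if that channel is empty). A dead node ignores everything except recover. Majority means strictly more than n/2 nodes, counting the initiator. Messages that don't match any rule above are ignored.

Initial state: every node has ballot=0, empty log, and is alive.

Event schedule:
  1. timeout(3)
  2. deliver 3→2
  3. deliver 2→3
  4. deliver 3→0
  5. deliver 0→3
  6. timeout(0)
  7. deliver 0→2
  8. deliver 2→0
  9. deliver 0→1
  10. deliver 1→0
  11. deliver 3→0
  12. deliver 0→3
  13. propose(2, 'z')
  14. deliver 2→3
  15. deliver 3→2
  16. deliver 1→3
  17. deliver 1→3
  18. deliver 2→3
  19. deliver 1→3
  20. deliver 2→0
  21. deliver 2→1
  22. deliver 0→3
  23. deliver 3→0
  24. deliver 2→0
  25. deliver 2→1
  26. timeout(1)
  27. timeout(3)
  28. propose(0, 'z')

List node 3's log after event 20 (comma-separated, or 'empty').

empty

[1] timeout(3) → N3(cand b7 [-])
[2] deliver 3→2 → N2(foll b7 [-])
[3] deliver 2→3 → ∅
[4] deliver 3→0 → N0(foll b7 [-])
[5] deliver 0→3 → N3(lead b7 [-])
[6] timeout(0) → N0(cand b8 [-])
[7] deliver 0→2 → N2(foll b8 [-])
[8] deliver 2→0 → ∅
[9] deliver 0→1 → N1(foll b8 [-])
[10] deliver 1→0 → N0(lead b8 [-])
[11] deliver 3→0 → ∅
[12] deliver 0→3 → N3(foll b8 [-])
[13] propose(2,'z') → ∅
[14] deliver 2→3 → ∅
[15] deliver 3→2 → ∅
[16] deliver 1→3 → ∅
[17] deliver 1→3 → ∅
[18] deliver 2→3 → ∅
[19] deliver 1→3 → ∅
[20] deliver 2→0 → ∅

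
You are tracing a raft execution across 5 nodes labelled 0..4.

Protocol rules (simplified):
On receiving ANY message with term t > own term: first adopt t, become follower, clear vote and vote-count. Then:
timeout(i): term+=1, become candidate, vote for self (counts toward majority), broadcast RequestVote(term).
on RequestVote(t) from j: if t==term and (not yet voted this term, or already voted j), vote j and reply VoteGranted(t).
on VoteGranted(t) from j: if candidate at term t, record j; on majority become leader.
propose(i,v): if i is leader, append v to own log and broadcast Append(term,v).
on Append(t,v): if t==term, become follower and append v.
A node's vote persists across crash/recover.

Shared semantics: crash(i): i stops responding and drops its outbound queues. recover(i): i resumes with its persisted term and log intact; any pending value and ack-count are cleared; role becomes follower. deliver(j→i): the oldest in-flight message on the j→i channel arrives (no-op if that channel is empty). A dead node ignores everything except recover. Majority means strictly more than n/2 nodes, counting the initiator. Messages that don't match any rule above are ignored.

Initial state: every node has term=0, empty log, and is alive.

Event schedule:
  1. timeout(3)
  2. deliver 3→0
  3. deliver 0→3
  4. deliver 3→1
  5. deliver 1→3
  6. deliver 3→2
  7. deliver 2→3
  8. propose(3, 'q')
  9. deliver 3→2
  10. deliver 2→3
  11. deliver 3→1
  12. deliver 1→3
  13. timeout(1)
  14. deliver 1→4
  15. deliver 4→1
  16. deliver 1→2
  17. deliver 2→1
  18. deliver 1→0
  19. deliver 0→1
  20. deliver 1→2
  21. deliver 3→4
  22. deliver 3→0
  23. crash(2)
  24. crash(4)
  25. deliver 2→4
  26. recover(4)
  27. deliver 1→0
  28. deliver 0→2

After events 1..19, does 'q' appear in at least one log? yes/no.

[1] timeout(3) → N3(cand t1 [-])
[2] deliver 3→0 → N0(foll t1 [-])
[3] deliver 0→3 → ∅
[4] deliver 3→1 → N1(foll t1 [-])
[5] deliver 1→3 → N3(lead t1 [-])
[6] deliver 3→2 → N2(foll t1 [-])
[7] deliver 2→3 → ∅
[8] propose(3,'q') → N3(lead t1 [q])
[9] deliver 3→2 → N2(foll t1 [q])
[10] deliver 2→3 → ∅
[11] deliver 3→1 → N1(foll t1 [q])
[12] deliver 1→3 → ∅
[13] timeout(1) → N1(cand t2 [q])
[14] deliver 1→4 → N4(foll t2 [-])
[15] deliver 4→1 → ∅
[16] deliver 1→2 → N2(foll t2 [q])
[17] deliver 2→1 → N1(lead t2 [q])
[18] deliver 1→0 → N0(foll t2 [-])
[19] deliver 0→1 → ∅

yes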